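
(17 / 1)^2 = 289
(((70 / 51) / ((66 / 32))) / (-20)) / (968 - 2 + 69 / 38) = -2128/61895691 = 0.00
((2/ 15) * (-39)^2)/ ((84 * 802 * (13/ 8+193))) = 338/21852495 = 0.00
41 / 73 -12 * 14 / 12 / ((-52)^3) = 2882975/5132192 = 0.56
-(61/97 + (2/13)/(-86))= -34002/54223 = -0.63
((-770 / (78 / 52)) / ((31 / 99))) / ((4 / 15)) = -190575/31 = -6147.58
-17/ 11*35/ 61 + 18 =11483/671 = 17.11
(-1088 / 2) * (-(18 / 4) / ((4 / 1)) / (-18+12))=-102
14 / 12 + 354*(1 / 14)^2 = 2.97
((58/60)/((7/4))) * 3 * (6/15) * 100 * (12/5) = 5568/35 = 159.09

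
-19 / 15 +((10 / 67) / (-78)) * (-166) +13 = 52482/4355 = 12.05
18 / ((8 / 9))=81/4 = 20.25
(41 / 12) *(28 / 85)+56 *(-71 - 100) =-2441593/255 = -9574.87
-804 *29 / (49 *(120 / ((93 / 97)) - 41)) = -722796/127841 = -5.65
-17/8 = -2.12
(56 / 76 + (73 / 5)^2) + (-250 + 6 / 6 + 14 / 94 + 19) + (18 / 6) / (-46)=-16451163/1026950 = -16.02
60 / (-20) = -3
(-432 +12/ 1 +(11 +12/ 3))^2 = 164025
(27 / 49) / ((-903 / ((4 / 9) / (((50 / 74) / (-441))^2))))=-3104892/26875 = -115.53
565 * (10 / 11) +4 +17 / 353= 2010169/3883 = 517.68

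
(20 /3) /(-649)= -20/1947 = -0.01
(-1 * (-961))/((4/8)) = 1922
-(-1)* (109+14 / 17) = 109.82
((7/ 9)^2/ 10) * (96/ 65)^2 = 25088/190125 = 0.13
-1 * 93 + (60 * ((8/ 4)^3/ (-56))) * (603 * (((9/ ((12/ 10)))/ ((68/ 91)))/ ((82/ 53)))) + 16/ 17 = -33621.50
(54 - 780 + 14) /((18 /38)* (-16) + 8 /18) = 30438/305 = 99.80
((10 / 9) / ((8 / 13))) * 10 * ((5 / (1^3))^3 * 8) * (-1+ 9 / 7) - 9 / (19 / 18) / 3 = 6171598/1197 = 5155.89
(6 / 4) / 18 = 1/12 = 0.08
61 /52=1.17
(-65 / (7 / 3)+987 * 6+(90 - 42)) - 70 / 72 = 1497175/252 = 5941.17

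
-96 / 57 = -32/19 = -1.68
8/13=0.62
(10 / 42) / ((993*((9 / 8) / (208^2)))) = 1730560/187677 = 9.22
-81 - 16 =-97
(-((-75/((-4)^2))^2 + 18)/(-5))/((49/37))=378621/62720 = 6.04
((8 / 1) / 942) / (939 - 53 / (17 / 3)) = 17/1860921 = 0.00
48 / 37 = 1.30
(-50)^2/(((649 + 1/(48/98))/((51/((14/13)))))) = 31824/175 = 181.85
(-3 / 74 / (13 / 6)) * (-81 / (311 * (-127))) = -729/18998057 = 0.00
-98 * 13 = -1274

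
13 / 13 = 1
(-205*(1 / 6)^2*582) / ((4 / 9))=-59655/8 = -7456.88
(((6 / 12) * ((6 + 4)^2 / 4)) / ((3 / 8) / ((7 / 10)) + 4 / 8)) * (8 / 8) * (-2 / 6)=-350/87 = -4.02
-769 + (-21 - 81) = -871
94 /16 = 47/8 = 5.88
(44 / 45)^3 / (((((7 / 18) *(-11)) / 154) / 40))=-2725888/2025 = -1346.12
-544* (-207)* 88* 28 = 277466112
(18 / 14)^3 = 729/343 = 2.13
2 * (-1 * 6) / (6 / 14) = -28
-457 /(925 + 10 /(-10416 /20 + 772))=-286996/580925 = -0.49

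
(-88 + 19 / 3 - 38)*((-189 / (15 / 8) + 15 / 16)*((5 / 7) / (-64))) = -133.37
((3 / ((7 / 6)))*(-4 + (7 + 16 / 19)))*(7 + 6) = 17082/133 = 128.44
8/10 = 4/5 = 0.80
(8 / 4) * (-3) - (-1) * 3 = -3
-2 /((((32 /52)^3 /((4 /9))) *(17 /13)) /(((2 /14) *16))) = -28561/4284 = -6.67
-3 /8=-0.38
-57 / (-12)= 19/4 = 4.75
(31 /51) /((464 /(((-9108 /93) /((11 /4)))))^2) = 1587/443207 = 0.00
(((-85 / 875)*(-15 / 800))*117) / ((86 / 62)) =184977/1204000 = 0.15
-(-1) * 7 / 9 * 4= 28/9 = 3.11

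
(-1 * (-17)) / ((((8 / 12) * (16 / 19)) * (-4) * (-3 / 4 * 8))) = 323/256 = 1.26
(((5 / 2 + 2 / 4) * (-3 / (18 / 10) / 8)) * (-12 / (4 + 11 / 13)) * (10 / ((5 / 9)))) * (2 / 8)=195/28 = 6.96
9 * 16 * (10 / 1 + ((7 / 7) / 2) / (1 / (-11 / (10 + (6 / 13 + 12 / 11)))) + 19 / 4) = 848898/413 = 2055.44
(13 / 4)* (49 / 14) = 91/8 = 11.38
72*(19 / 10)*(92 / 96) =1311/10 = 131.10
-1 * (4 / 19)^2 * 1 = -16/361 = -0.04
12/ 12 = 1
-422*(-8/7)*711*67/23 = 160822512/161 = 998897.59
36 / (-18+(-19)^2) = 36/343 = 0.10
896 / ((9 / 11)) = 9856/9 = 1095.11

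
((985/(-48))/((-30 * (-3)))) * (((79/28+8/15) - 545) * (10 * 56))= 44815727/648 = 69160.07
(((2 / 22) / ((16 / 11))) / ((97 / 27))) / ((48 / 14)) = 0.01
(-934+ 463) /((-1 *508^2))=471/258064 = 0.00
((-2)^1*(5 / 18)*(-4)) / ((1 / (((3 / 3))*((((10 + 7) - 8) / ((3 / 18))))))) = 120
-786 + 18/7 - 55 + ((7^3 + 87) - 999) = -9852/7 = -1407.43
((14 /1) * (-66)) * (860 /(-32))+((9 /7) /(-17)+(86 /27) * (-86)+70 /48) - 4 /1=631186313/25704 = 24555.96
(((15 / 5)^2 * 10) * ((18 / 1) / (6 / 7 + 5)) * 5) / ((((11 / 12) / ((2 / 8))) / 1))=377.16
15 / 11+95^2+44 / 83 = 8241554/913 = 9026.89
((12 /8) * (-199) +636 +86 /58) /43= 19661/2494 = 7.88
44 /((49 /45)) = 40.41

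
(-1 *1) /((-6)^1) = 1/6 = 0.17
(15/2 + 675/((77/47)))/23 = 64605/3542 = 18.24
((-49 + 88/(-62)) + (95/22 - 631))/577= -1.17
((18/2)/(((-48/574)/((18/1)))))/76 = -7749/304 = -25.49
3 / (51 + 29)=3/80 = 0.04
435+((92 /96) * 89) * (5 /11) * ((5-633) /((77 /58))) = -17904.22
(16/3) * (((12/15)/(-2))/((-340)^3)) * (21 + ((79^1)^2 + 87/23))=144113/423746250 = 0.00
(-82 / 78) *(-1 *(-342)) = -4674/13 = -359.54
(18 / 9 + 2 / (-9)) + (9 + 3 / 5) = 512/45 = 11.38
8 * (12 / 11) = 96/11 = 8.73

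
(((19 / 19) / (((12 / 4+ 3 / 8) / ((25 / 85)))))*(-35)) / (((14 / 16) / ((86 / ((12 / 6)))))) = -149.89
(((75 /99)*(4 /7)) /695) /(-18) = -10/288981 = 0.00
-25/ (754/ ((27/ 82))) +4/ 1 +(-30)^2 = 55891837/61828 = 903.99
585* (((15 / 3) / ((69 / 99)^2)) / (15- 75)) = -212355/2116 = -100.36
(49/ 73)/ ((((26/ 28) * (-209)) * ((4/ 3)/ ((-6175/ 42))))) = 1225/3212 = 0.38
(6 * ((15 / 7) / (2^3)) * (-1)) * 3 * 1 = -135/28 = -4.82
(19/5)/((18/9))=19/10 = 1.90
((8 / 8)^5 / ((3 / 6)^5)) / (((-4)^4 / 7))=7/8 = 0.88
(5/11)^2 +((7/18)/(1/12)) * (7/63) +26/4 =47209/6534 = 7.23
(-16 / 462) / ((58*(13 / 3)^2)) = -12/377377 = 0.00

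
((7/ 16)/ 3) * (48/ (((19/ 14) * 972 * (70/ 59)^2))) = 3481/923400 = 0.00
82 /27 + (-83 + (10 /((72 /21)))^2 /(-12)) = -5163/64 = -80.67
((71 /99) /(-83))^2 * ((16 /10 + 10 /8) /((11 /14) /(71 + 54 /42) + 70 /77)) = 115943/501278085 = 0.00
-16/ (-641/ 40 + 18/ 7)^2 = -0.09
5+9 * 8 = 77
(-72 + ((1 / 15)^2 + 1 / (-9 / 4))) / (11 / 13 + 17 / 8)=-188344/7725 = -24.38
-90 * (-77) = 6930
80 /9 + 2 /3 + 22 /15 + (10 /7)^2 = 28804/2205 = 13.06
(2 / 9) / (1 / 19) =38/9 = 4.22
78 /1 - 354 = -276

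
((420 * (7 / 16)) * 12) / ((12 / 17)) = 12495/4 = 3123.75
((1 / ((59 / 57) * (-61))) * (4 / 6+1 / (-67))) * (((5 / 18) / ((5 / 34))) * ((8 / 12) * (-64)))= 5416064/6510591 = 0.83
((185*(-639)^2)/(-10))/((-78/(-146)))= -367625007/26 = -14139423.35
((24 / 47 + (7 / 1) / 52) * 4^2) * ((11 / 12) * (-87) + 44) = -369.09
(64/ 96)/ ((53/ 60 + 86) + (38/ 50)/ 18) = 600/78233 = 0.01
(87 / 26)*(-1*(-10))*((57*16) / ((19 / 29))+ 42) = 623790/13 = 47983.85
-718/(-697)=718/697 = 1.03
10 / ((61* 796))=5/24278 = 0.00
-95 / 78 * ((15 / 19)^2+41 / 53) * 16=-1069040/39273 = -27.22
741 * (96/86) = 35568/43 = 827.16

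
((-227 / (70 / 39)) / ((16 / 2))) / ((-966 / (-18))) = -26559/90160 = -0.29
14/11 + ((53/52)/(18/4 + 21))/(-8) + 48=5748953/116688 = 49.27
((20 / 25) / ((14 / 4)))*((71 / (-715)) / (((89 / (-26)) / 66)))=6816/15575 = 0.44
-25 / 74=-0.34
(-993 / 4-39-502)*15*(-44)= 520905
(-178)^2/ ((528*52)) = 1.15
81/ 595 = 0.14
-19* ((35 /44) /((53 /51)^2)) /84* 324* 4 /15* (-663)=294883173/30899 = 9543.45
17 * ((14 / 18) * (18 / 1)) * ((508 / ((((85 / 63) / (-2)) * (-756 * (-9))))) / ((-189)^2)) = -508/688905 = 0.00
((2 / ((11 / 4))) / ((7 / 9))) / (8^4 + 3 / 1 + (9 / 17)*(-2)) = 1224/5364205 = 0.00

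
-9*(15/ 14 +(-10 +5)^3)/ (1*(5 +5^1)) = 3123/28 = 111.54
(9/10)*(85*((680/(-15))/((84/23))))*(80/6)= -265880/21 = -12660.95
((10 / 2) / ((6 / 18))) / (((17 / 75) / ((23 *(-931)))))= -24089625/17 = -1417036.76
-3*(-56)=168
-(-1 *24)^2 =-576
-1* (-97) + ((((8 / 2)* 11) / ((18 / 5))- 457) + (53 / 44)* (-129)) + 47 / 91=-18113411/36036 = -502.65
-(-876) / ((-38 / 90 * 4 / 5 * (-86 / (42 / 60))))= 68985/3268 = 21.11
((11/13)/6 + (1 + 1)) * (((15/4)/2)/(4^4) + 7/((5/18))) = 14368847/266240 = 53.97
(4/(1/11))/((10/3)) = 66/5 = 13.20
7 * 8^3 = 3584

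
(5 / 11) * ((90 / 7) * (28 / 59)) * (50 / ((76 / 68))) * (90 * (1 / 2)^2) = 34425000/12331 = 2791.74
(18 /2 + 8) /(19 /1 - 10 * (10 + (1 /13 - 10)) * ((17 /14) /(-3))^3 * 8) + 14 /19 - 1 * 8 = -6.39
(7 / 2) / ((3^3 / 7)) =49/54 = 0.91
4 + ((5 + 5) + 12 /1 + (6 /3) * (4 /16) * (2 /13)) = 339/13 = 26.08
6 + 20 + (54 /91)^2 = 218222/8281 = 26.35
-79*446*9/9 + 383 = -34851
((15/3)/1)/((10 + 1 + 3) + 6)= 1/4 = 0.25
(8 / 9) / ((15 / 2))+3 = 421/135 = 3.12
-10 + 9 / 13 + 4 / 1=-69/13 = -5.31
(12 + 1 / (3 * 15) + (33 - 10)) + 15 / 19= 30619/855 = 35.81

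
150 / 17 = 8.82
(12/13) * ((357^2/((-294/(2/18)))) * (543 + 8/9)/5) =-565862/117 = -4836.43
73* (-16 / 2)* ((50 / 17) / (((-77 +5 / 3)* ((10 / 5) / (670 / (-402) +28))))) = 576700/1921 = 300.21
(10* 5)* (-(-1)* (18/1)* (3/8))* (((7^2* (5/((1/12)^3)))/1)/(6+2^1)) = 17860500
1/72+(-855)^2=52633801/72 = 731025.01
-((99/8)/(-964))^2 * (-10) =49005/29737472 = 0.00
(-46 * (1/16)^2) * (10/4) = -115/256 = -0.45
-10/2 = -5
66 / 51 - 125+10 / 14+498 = 44626/119 = 375.01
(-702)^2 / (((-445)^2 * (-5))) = -492804/990125 = -0.50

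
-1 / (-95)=1/95 = 0.01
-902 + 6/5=-4504/5 = -900.80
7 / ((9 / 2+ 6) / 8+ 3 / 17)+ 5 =3929/405 = 9.70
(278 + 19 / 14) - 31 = 3477/14 = 248.36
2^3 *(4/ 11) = 32/11 = 2.91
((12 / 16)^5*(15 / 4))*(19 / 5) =13851/4096 = 3.38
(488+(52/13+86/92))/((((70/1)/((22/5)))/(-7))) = -9977/46 = -216.89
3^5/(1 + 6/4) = 486/5 = 97.20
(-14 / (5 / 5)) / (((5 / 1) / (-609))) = 8526/5 = 1705.20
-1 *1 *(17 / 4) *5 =-21.25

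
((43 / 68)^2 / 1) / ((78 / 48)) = 0.25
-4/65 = -0.06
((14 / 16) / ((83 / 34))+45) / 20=2.27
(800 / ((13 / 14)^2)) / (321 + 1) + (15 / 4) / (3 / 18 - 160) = 21306685/7455266 = 2.86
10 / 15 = 2/3 = 0.67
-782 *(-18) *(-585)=-8234460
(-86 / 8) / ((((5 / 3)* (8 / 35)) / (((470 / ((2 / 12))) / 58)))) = -636615/464 = -1372.02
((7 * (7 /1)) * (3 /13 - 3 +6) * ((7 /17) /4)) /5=7203/2210 = 3.26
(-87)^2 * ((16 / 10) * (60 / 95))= 726624/95 = 7648.67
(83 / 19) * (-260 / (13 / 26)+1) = -43077/19 = -2267.21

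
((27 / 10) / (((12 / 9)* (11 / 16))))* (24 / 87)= 1296/1595 = 0.81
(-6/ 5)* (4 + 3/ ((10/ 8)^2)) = -888/125 = -7.10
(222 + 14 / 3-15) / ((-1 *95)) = -127/57 = -2.23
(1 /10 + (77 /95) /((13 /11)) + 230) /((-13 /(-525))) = 59854305/6422 = 9320.20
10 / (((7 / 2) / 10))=200/7 = 28.57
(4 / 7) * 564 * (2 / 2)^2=2256/7 = 322.29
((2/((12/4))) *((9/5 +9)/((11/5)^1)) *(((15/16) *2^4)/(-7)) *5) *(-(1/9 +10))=3900/11 = 354.55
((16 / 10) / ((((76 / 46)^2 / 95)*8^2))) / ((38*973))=529/22480192 = 0.00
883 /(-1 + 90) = 883/89 = 9.92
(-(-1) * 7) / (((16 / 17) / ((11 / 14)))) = 187/32 = 5.84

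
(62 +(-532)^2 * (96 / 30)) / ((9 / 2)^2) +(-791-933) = 17416556/405 = 43003.84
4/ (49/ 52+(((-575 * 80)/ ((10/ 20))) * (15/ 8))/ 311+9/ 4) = -32344/4459187 = -0.01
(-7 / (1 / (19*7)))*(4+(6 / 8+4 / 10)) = -4794.65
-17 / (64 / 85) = -22.58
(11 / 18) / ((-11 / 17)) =-17/18 = -0.94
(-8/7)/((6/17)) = -68/21 = -3.24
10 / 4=5/2 = 2.50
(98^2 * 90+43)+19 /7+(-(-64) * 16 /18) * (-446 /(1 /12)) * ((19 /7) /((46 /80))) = -276682120/483 = -572840.83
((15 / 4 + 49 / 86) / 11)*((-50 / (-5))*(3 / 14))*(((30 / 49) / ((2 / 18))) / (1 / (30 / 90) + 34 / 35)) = 7522875/6443206 = 1.17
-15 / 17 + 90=1515/17 = 89.12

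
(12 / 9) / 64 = 0.02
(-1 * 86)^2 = 7396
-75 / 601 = -0.12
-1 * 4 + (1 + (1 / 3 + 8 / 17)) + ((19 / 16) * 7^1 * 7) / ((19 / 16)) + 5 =2642/51 = 51.80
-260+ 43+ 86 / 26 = -2778/13 = -213.69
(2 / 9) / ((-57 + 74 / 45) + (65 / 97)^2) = -47045/11623847 = 0.00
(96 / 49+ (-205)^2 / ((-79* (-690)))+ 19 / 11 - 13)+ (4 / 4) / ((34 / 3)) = -422273699/49947513 = -8.45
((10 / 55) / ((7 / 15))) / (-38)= -15/1463 = -0.01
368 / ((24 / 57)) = 874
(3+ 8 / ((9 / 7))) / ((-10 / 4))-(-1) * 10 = 284/45 = 6.31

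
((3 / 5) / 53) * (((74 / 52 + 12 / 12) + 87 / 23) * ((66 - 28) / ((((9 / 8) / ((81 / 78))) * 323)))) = 133596/17510935 = 0.01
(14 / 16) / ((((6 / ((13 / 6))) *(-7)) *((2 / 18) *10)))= -13/320 = -0.04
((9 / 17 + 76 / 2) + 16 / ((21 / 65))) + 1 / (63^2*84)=499062077/5667732 = 88.05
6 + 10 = 16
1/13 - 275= -3574/13 = -274.92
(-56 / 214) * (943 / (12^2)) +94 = 355487/3852 = 92.29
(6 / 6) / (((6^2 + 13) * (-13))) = -1/637 = 0.00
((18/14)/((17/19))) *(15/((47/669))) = 1715985/5593 = 306.81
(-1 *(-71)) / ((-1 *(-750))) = 71/750 = 0.09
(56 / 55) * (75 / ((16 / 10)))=525/11 = 47.73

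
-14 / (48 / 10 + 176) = -35/452 = -0.08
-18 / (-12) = 3/2 = 1.50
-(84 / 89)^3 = -592704/704969 = -0.84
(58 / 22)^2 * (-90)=-75690/121 = -625.54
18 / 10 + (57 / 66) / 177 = 35141/19470 = 1.80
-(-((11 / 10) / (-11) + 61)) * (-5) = -609/2 = -304.50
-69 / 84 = -23/28 = -0.82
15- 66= -51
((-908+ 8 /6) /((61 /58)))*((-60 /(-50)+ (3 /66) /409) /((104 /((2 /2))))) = -106474196/10703121 = -9.95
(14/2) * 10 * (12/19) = 840/19 = 44.21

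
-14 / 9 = -1.56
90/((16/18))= 405/4 = 101.25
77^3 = 456533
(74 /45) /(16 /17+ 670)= 629/256635 = 0.00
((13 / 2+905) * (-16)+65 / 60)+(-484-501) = -186815/12 = -15567.92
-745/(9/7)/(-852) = 5215/7668 = 0.68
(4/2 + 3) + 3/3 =6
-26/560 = -13/280 = -0.05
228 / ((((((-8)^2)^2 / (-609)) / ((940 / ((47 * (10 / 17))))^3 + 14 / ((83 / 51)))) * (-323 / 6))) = 526006089/21248 = 24755.56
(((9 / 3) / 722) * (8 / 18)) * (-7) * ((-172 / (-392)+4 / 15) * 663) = -229177/37905 = -6.05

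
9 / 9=1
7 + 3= 10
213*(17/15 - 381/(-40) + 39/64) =768007/320 = 2400.02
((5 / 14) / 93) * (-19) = -95/1302 = -0.07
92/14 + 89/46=2739/322 = 8.51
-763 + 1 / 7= -5340/7 = -762.86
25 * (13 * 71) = 23075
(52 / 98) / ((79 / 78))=2028/3871 = 0.52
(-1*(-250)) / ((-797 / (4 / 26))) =-500/10361 = -0.05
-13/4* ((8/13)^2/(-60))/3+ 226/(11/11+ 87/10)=1322488/56745 = 23.31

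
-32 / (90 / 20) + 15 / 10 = -101/18 = -5.61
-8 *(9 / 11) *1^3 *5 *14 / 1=-5040/11 = -458.18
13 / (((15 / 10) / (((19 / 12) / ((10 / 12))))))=247/15 = 16.47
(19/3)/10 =0.63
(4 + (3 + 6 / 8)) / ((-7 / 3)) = -93/28 = -3.32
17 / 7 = 2.43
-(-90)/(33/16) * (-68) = -32640/11 = -2967.27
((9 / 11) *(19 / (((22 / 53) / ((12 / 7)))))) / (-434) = -27189/183799 = -0.15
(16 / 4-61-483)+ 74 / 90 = -24263/45 = -539.18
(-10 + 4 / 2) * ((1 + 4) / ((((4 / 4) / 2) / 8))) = -640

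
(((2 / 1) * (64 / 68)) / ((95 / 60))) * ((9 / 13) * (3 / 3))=3456/4199 = 0.82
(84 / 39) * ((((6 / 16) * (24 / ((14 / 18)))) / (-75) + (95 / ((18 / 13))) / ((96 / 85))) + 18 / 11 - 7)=183722059/1544400 = 118.96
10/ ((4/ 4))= 10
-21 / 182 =-0.12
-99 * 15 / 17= -1485/17 = -87.35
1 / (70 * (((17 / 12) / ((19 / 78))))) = 19/7735 = 0.00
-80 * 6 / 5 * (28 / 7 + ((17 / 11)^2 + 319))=-31237.29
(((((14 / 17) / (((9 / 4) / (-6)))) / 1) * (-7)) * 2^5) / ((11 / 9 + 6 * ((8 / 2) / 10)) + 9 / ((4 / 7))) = 1505280/59279 = 25.39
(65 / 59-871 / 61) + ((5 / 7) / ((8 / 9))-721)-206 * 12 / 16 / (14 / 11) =-172273015/201544 = -854.77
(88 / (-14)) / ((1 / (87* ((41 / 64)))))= -39237/112 = -350.33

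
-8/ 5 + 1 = -3/5 = -0.60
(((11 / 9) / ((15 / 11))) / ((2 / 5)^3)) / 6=3025/1296 = 2.33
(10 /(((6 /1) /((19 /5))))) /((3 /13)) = 247/9 = 27.44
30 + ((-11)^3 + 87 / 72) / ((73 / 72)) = -93555/73 = -1281.58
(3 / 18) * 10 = 5/3 = 1.67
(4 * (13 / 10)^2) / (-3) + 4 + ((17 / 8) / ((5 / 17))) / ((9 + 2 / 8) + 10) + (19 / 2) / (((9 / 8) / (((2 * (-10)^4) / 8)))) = 731573527/34650 = 21113.23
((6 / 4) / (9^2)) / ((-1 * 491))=-1/26514 = 0.00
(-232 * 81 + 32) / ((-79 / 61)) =1144360/79 = 14485.57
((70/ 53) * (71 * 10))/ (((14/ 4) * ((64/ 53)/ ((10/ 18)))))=8875/72 = 123.26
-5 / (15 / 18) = -6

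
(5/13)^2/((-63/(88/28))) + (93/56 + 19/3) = 4761907/596232 = 7.99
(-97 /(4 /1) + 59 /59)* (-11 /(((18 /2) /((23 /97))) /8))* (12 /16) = 7843/194 = 40.43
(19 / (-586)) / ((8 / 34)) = -323/2344 = -0.14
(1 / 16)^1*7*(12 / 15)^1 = 7/20 = 0.35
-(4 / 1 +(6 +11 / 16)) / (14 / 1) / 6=-57/448 = -0.13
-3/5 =-0.60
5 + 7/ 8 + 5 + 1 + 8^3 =4191/8 = 523.88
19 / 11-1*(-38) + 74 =1251/11 = 113.73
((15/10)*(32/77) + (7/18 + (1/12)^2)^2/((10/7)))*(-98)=-71.84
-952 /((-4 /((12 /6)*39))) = 18564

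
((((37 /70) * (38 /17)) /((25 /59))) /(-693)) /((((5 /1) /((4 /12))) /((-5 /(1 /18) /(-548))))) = -41477/941498250 = 0.00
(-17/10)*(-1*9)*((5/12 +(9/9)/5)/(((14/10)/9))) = 16983/280 = 60.65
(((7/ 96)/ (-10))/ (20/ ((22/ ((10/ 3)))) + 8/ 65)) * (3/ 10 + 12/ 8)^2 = -81081/10822400 = -0.01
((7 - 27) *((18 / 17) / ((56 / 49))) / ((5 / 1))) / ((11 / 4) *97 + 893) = -252/78863 = 0.00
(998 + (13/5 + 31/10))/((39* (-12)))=-2.14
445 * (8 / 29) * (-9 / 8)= -4005/29 = -138.10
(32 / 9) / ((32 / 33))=11/3 = 3.67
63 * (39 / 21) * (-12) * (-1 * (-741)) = -1040364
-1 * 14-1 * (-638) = 624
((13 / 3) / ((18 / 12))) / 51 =26/459 = 0.06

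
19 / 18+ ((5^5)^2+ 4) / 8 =87890737/72 = 1220704.68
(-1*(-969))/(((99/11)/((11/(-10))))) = -3553/30 = -118.43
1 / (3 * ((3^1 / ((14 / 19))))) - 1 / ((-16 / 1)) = 395/2736 = 0.14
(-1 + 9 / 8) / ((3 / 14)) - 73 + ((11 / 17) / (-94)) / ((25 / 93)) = -17364413/239700 = -72.44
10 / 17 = 0.59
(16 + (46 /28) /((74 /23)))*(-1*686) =-11326.28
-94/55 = -1.71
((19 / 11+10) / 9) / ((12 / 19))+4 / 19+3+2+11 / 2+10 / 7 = 748003/52668 = 14.20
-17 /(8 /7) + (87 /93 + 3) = -2713/248 = -10.94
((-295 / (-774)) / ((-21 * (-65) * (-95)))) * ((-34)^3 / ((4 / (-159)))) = -15362951/3345615 = -4.59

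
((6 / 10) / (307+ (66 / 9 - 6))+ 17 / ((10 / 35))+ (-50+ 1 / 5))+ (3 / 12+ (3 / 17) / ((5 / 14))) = 3285287/314500 = 10.45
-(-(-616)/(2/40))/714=-880/51 = -17.25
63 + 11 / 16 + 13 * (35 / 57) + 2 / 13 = 851543/11856 = 71.82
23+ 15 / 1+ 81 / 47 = 1867/47 = 39.72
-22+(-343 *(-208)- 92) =71230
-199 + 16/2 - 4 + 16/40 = -973/5 = -194.60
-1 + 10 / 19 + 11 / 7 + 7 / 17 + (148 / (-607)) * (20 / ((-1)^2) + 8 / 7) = -3.65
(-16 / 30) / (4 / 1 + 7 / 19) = -152/1245 = -0.12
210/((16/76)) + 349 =2693/2 = 1346.50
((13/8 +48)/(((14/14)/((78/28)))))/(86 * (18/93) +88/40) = 2399865/327152 = 7.34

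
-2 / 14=-1/7 = -0.14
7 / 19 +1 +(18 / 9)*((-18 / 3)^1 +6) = 26/19 = 1.37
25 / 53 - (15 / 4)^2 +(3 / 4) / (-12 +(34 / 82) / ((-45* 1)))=-256532845/18789136 = -13.65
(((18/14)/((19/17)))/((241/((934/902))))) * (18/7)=1286118/101191321 = 0.01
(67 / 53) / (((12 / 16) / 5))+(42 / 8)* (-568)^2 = 269311724/159 = 1693784.43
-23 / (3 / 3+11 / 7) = -8.94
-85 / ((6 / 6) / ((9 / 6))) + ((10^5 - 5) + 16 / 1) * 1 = 199767/2 = 99883.50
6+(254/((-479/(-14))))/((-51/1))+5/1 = 265163/24429 = 10.85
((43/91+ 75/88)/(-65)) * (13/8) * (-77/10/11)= 10609/457600 = 0.02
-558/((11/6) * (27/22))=-248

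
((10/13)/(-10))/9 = -1/117 = -0.01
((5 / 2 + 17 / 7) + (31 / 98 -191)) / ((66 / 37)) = -56129/539 = -104.14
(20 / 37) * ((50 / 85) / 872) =25/68561 = 0.00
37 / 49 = 0.76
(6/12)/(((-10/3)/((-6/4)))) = 9/40 = 0.22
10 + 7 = 17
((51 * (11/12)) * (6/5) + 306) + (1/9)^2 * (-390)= 96467/270 = 357.29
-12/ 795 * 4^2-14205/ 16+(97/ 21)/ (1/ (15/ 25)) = -26275187/29680 = -885.28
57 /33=19/11 = 1.73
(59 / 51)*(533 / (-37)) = -31447/1887 = -16.67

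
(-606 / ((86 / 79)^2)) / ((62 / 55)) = -104006265/229276 = -453.63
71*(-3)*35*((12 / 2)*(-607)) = 27151110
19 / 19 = 1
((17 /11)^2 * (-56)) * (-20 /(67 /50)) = 16184000/8107 = 1996.30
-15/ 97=-0.15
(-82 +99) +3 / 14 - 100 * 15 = -20759/14 = -1482.79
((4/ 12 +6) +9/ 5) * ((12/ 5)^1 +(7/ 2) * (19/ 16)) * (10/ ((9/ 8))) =63989/135 = 473.99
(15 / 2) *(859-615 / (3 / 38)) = -103965/2 = -51982.50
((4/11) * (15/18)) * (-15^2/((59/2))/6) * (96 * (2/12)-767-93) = 211000/649 = 325.12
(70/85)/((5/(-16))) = -224/85 = -2.64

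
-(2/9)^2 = -4/81 = -0.05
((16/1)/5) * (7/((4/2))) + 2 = 66/5 = 13.20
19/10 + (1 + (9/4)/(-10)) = 107/40 = 2.68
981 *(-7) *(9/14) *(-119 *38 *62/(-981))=-1261638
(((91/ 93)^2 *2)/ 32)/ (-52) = -637/553536 = 0.00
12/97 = 0.12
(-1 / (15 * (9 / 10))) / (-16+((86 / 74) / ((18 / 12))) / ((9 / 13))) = 37/7433 = 0.00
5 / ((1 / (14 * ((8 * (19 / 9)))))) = 10640/9 = 1182.22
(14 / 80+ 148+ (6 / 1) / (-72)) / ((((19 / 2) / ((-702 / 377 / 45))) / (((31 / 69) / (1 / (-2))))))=550901/950475 = 0.58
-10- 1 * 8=-18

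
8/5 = 1.60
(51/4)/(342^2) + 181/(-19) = -1485631/155952 = -9.53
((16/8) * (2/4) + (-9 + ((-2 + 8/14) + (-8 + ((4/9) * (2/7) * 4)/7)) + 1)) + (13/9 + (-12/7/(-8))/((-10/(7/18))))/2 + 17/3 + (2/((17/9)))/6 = -5874539/599760 = -9.79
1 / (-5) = -1/5 = -0.20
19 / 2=9.50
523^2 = 273529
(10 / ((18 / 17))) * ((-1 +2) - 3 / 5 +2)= 68/3 = 22.67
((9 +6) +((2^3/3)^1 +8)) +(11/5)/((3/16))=187/5 = 37.40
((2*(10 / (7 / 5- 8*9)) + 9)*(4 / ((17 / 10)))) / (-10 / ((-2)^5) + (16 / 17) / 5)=9846400/240393 = 40.96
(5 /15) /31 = 1/93 = 0.01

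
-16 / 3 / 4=-1.33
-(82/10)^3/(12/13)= -895973/1500 = -597.32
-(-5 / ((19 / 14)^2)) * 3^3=26460/361 = 73.30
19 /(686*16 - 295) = 19/10681 = 0.00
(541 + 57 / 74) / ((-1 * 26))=-40091/1924 = -20.84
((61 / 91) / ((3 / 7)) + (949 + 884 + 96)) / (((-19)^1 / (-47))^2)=166320028/14079 = 11813.34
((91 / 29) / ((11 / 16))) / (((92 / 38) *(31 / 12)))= 165984/227447 = 0.73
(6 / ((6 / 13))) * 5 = 65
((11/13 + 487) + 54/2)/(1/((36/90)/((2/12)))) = 80316/65 = 1235.63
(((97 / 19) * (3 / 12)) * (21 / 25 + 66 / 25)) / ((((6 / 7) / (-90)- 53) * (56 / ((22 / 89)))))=-25317/68451680 = 0.00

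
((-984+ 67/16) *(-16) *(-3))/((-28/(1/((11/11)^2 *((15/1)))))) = 15677/140 = 111.98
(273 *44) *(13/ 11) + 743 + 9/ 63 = 104574/7 = 14939.14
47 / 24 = 1.96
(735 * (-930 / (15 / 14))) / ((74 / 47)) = -405203.51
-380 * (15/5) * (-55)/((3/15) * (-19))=-16500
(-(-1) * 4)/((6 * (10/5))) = 1/3 = 0.33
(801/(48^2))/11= 0.03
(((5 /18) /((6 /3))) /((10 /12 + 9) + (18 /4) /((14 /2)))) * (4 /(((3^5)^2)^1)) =7/7794468 = 0.00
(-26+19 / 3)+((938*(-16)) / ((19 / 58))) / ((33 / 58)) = -16833081/209 = -80541.06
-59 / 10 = -5.90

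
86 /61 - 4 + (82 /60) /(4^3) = -2.57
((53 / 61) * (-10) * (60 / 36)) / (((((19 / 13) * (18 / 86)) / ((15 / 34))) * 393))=-3703375/69689511 = -0.05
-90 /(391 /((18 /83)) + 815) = -1620/47123 = -0.03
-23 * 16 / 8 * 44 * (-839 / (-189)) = -1698136/189 = -8984.85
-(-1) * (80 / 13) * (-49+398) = 27920/13 = 2147.69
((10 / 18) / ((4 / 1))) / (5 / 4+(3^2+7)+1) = 5/657 = 0.01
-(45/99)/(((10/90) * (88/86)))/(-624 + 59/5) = 9675/1481524 = 0.01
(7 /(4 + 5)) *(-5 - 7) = -28/3 = -9.33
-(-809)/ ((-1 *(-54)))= 809/54 = 14.98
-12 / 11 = -1.09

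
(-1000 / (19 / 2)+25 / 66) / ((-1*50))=5261/2508 = 2.10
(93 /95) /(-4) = -93/380 = -0.24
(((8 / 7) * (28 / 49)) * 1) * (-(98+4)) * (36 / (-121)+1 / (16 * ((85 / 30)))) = 108792/5929 = 18.35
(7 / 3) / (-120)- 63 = -22687/360 = -63.02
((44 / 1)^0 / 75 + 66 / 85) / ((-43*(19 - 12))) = -1007/383775 = 0.00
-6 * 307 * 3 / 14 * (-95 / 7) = 262485/49 = 5356.84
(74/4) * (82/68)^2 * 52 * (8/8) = 808561/578 = 1398.89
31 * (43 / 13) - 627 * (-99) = 808282/13 = 62175.54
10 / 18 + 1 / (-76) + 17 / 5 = 3.94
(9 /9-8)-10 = -17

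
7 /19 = 0.37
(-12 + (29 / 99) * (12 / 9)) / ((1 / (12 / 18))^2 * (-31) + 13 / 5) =68960/398871 = 0.17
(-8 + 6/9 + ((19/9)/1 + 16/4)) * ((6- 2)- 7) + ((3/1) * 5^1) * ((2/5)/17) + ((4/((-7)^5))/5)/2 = 17227073/4285785 = 4.02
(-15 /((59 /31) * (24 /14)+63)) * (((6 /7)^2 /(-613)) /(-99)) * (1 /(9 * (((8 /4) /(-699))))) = 72230/678703179 = 0.00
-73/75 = -0.97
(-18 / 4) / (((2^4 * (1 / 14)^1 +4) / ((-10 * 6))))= 105/2 = 52.50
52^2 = 2704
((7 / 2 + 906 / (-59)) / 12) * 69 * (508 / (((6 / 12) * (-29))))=4086479/1711 = 2388.36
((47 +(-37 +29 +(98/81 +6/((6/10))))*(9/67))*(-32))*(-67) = 915232/9 = 101692.44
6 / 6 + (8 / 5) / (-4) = 3/5 = 0.60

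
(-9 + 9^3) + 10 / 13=9370/13 = 720.77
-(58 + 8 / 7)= -414/7 = -59.14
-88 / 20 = -4.40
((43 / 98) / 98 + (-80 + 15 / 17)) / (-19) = 12916649/3102092 = 4.16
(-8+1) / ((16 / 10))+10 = 45/8 = 5.62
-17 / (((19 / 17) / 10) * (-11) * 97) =2890/20273 = 0.14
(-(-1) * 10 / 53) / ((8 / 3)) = 15/212 = 0.07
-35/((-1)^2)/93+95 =8800/93 = 94.62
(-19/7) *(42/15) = -38/5 = -7.60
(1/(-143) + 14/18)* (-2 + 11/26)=-20336/16731 = -1.22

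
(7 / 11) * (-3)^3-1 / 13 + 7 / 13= -2391/143 = -16.72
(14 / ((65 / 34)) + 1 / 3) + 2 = 1883/195 = 9.66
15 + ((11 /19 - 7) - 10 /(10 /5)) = 68/19 = 3.58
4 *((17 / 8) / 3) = 17/6 = 2.83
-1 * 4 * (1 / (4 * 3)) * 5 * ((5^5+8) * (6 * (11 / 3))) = -114876.67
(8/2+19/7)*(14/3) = 31.33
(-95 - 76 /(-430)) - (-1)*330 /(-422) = -4337132/45365 = -95.61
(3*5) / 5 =3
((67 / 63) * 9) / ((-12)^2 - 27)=67/819 = 0.08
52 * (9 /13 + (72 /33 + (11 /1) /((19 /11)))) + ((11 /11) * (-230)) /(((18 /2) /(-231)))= 6383.95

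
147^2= 21609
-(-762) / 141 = 254/47 = 5.40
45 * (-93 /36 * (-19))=8835/4 = 2208.75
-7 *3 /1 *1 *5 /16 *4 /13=-105/52 = -2.02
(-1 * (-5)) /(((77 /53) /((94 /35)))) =4982/539 = 9.24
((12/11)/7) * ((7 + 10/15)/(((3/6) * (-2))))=-92/77 = -1.19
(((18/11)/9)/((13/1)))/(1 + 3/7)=7/715 = 0.01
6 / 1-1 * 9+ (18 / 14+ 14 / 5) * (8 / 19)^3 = -646979/240065 = -2.70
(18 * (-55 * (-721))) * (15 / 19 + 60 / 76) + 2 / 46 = 492515119/437 = 1127036.89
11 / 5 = 2.20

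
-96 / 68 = -24/17 = -1.41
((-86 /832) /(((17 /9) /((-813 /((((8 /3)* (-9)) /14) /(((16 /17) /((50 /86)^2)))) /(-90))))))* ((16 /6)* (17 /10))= 150824779/41437500 = 3.64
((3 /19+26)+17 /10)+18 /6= 5863/190 = 30.86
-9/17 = -0.53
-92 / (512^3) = -23/33554432 = 0.00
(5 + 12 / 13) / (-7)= -11/13 = -0.85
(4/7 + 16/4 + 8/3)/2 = 76/21 = 3.62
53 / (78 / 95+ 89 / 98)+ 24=879806/16099 = 54.65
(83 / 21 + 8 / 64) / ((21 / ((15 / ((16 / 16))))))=3425/1176 = 2.91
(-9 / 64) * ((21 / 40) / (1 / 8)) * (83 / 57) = -5229/6080 = -0.86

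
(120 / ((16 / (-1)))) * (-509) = 7635/2 = 3817.50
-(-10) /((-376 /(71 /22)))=-355/4136 = -0.09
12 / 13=0.92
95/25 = 19/5 = 3.80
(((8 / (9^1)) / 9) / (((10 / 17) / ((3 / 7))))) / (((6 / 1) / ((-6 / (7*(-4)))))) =17/6615 = 0.00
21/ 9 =7/3 = 2.33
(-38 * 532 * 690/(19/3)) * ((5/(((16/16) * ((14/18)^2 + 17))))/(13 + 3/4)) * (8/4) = -31026240/341 = -90986.04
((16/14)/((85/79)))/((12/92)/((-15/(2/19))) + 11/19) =276184/150297 = 1.84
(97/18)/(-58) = -97/1044 = -0.09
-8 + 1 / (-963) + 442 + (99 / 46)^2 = 893801519/2037708 = 438.63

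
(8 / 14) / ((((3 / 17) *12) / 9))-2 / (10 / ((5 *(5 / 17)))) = 254/119 = 2.13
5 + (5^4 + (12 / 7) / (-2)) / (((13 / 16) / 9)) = 6918.58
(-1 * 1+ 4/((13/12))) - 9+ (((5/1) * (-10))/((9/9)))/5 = -212/13 = -16.31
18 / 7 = 2.57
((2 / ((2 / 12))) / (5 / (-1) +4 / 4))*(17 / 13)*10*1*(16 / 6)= -1360/13 = -104.62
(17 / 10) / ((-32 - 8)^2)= 17/16000 = 0.00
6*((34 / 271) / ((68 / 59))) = 177/271 = 0.65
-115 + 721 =606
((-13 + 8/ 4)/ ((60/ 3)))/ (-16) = 11/320 = 0.03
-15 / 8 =-1.88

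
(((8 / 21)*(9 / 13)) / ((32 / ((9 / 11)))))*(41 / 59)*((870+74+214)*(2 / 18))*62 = 37.38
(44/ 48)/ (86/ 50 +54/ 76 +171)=5225/988554 = 0.01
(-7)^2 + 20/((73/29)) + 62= 8683/73 = 118.95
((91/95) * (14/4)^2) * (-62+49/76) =-20792317/28880 = -719.96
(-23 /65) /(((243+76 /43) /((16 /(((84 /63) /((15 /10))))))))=-17802/684125 = -0.03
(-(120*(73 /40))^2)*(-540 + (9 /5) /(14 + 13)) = 129478713/5 = 25895742.60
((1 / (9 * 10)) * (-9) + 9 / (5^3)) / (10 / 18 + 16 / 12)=-63/4250 = -0.01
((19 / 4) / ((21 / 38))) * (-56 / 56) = -361/42 = -8.60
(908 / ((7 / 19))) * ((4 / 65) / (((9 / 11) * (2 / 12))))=1518176/1365 = 1112.22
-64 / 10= -32/5 = -6.40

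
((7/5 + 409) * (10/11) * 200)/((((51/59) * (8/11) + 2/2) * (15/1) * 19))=169920/1057 = 160.76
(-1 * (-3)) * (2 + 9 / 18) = 15/2 = 7.50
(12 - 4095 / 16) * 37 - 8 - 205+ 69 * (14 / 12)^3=-1314593/144 = -9129.12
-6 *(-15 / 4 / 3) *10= 75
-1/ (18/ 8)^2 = -16/81 = -0.20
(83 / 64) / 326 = 83/20864 = 0.00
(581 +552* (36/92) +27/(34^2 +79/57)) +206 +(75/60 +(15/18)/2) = 198841211/197913 = 1004.69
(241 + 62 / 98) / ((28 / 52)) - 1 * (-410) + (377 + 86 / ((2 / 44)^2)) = 14700893/343 = 42859.75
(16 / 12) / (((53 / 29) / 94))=68.58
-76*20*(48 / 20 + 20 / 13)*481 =-2879488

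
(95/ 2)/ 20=19/8 = 2.38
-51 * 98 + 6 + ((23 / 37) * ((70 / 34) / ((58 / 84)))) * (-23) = -91836702/18241 = -5034.63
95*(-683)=-64885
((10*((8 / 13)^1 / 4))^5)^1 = 3200000/371293 = 8.62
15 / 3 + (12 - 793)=-776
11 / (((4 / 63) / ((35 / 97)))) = 24255/388 = 62.51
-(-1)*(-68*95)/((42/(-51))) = 54910/7 = 7844.29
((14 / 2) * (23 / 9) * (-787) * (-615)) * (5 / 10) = 25974935/6 = 4329155.83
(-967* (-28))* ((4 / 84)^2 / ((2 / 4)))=7736/63 = 122.79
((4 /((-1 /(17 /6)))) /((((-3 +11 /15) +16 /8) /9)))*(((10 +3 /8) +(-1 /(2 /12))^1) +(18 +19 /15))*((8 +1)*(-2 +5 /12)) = -8247159/64 = -128861.86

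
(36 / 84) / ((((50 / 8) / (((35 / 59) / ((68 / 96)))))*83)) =288/416245 = 0.00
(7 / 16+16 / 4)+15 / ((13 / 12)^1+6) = 1783/272 = 6.56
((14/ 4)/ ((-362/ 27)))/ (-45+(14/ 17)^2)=54621/9273716 = 0.01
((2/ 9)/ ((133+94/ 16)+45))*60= 320/4413 = 0.07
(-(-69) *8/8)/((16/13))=897/16 = 56.06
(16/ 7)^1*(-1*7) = -16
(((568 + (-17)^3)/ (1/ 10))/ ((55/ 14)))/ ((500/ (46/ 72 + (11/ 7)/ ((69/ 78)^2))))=-58.55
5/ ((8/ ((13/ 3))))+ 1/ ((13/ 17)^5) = 6.53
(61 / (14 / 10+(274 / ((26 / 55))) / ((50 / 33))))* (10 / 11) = 79300/549043 = 0.14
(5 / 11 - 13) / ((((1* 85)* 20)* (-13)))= 69/121550 = 0.00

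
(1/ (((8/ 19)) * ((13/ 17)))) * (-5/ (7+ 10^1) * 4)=-95/26 = -3.65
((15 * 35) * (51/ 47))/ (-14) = -3825/94 = -40.69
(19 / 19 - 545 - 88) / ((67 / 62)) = -39184/67 = -584.84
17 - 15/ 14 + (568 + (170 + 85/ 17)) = 10625/14 = 758.93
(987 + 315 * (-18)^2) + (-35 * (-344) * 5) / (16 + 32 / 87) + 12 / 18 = 56991479/534 = 106725.62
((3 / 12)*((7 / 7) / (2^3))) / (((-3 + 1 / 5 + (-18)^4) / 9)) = 45/16795712 = 0.00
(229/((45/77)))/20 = 17633/900 = 19.59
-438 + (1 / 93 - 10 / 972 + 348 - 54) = -2169497/15066 = -144.00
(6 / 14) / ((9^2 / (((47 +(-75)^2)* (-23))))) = -130456/189 = -690.24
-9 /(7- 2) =-1.80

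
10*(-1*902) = -9020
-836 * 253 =-211508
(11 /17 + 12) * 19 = 4085/17 = 240.29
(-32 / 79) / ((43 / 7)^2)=-1568/146071 = -0.01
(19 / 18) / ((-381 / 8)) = -76/3429 = -0.02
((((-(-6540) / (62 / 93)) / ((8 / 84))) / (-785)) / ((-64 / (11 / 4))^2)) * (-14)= 17449047/5144576 = 3.39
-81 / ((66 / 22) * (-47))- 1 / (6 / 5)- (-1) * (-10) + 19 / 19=-2611/282 = -9.26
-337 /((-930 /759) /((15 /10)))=255783/620 = 412.55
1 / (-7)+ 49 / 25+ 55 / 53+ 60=582979/9275 = 62.85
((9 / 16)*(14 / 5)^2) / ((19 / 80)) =1764/95 = 18.57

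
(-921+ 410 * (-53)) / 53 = -22651/53 = -427.38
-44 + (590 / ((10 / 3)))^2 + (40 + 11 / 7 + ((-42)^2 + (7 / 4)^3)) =14826977/448 = 33095.93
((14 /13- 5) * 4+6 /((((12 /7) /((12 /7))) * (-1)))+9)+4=-113/13 = -8.69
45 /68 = 0.66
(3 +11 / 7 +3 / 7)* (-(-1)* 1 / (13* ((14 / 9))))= 45/182 = 0.25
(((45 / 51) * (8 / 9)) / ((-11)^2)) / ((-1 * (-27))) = 40/166617 = 0.00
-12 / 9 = -4/3 = -1.33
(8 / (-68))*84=-168/17 = -9.88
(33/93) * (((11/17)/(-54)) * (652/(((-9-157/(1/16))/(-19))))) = -749474/35871309 = -0.02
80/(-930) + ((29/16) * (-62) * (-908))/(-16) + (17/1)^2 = -18118981/2976 = -6088.37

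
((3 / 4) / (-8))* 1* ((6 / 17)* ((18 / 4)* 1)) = -81/544 = -0.15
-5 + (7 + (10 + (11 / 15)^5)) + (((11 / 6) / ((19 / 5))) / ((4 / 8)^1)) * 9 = 301494344/14428125 = 20.90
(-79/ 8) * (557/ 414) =-44003/3312 = -13.29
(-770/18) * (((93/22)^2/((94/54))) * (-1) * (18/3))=2724435/1034 = 2634.85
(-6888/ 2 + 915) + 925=-1604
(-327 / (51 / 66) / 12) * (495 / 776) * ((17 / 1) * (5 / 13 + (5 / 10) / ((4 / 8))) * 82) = -43418.59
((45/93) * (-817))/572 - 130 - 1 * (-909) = 13800973/17732 = 778.31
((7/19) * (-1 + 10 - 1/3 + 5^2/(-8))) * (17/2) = 833/48 = 17.35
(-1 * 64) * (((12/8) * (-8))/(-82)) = -384/41 = -9.37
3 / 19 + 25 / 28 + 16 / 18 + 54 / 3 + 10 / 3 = 111431/4788 = 23.27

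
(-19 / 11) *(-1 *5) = 95/11 = 8.64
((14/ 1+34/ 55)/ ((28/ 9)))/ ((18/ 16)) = 1608/385 = 4.18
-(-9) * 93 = 837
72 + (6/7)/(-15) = 2518/35 = 71.94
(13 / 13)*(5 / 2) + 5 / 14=20/7 = 2.86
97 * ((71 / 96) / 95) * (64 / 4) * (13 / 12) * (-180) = -89531/38 = -2356.08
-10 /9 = -1.11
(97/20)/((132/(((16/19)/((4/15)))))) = 97/836 = 0.12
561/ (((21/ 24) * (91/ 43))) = 192984/637 = 302.96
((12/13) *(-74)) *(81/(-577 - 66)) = 71928/8359 = 8.60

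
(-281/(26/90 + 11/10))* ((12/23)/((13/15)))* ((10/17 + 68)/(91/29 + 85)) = -171031212/1804465 = -94.78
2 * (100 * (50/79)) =10000/79 = 126.58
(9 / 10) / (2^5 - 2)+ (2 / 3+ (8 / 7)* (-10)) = -22537/2100 = -10.73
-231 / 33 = -7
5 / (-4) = -5/4 = -1.25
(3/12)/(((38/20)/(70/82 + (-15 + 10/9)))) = -12025/7011 = -1.72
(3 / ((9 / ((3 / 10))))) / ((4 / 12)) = 3/10 = 0.30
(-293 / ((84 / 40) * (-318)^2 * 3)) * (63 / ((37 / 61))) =-89365/1870794 = -0.05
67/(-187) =-0.36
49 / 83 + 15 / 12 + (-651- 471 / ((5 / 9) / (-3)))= 1894.24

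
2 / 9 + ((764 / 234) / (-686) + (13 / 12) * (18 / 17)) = 620609/454818 = 1.36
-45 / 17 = -2.65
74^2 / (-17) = -5476/17 = -322.12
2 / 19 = 0.11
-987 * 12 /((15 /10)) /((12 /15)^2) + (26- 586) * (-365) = 384125/2 = 192062.50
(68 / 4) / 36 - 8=-271/36 = -7.53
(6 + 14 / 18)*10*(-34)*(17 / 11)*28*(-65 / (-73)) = -88791.42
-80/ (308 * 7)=-20/539 = -0.04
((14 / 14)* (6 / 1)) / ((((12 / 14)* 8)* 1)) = 7/8 = 0.88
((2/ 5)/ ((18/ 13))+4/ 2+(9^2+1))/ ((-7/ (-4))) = 15172/315 = 48.17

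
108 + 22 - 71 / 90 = 11629/90 = 129.21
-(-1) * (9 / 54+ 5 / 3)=11/6 = 1.83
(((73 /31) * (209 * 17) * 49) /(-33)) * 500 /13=-577685500/1209 = -477820.93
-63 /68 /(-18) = 7/136 = 0.05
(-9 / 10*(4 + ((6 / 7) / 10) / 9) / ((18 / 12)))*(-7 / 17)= 421/425 = 0.99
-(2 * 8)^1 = -16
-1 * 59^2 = -3481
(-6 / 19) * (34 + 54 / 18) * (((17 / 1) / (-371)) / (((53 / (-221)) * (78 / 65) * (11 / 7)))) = -1.18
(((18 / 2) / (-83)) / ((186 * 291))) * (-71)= 71/499162 = 0.00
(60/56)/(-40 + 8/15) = -225/8288 = -0.03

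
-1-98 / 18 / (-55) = -0.90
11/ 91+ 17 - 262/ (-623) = 142068/8099 = 17.54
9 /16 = 0.56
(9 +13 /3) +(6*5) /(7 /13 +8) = 1870/111 = 16.85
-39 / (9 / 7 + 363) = -91/850 = -0.11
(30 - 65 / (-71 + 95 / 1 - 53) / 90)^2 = 245642929/272484 = 901.49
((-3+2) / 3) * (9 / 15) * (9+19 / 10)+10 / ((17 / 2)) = -853/850 = -1.00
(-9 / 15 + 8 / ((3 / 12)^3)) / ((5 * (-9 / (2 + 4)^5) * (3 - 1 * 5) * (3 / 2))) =736416/25 = 29456.64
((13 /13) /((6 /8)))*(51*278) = 18904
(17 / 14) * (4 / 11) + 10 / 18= 691/693 = 1.00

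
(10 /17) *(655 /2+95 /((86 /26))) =153175/731 = 209.54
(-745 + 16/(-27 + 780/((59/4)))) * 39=-14776723/509 = -29030.89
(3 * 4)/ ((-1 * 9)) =-4/3 = -1.33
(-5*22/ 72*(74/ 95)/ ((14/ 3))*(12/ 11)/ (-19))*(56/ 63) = 0.01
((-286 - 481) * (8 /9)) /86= -3068/387 = -7.93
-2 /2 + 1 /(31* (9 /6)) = -91/93 = -0.98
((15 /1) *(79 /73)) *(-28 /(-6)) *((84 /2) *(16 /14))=265440/73 = 3636.16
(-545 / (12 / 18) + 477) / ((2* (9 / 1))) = -18.92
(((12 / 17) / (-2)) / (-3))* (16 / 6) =16/51 = 0.31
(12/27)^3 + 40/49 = 32296/35721 = 0.90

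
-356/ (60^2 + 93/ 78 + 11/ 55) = -46280/468181 = -0.10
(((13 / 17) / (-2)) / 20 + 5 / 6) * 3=1661/680 = 2.44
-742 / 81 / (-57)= 742/4617 = 0.16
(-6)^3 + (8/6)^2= -1928/9 = -214.22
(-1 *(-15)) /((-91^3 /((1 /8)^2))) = -15/48228544 = 0.00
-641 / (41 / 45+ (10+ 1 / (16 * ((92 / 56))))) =-5307480/90659 = -58.54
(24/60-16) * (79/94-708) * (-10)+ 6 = -5184612/47 = -110310.89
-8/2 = -4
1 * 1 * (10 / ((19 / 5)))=50/19 = 2.63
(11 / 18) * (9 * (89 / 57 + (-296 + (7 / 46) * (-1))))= -1620.25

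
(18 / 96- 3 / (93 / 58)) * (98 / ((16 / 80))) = -204575/248 = -824.90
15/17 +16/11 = 437/187 = 2.34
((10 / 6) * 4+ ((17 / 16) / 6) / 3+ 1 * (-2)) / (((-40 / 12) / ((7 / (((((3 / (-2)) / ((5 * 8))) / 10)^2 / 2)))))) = -38108000/27 = -1411407.41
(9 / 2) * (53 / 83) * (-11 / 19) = -1.66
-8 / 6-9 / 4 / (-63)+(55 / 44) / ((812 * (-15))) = -1.30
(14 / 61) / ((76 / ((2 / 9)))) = 7/10431 = 0.00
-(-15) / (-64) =-15/64 = -0.23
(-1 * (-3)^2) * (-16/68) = 36/17 = 2.12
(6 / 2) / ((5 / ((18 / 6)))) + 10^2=509/5 = 101.80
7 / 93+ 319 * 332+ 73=9856240/93 = 105981.08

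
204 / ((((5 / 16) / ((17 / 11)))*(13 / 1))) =55488/715 = 77.61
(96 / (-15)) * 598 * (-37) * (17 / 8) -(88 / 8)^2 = 1503963/5 = 300792.60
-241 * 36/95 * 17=-147492/95 = -1552.55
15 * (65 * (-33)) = -32175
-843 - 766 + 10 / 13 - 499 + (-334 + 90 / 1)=-30566/13 = -2351.23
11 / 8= 1.38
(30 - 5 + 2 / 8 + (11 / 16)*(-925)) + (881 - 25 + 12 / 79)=310267/1264 = 245.46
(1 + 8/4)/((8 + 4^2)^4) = 1/110592 = 0.00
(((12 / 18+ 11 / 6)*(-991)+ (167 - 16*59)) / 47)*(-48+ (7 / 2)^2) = 930787/376 = 2475.50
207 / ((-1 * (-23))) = 9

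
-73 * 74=-5402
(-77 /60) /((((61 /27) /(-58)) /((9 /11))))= 16443/610 = 26.96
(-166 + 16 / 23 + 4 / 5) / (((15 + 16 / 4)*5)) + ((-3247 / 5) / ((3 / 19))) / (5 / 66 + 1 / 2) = -78060563/10925 = -7145.13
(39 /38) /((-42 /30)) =-195/266 = -0.73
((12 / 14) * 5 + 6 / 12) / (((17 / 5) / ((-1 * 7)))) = -335/34 = -9.85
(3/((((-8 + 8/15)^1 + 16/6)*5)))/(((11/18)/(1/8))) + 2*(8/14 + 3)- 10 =-7103/2464 = -2.88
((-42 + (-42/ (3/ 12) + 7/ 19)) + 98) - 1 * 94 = -3907/19 = -205.63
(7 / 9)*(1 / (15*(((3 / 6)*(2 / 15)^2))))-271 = -1591/6 = -265.17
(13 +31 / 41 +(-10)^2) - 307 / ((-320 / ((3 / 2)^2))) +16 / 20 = 6125187/52480 = 116.71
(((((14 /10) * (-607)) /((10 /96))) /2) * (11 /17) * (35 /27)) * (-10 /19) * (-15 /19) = -26173840/18411 = -1421.64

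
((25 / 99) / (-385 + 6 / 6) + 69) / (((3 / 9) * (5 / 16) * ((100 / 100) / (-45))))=-2623079/88 = -29807.72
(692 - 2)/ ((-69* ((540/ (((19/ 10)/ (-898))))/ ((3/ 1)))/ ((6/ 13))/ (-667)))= -12673/350220 = -0.04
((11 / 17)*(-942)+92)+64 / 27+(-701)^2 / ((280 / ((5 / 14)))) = 40169987/359856 = 111.63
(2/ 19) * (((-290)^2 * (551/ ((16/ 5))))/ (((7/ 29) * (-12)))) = -88410125/168 = -526250.74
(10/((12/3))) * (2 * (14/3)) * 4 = 280/3 = 93.33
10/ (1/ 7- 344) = -70/2407 = -0.03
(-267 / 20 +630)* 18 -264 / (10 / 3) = 11020.50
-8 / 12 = -2/3 = -0.67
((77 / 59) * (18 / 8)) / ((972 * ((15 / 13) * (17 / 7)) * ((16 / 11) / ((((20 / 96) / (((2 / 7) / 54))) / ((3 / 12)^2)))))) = 539539/1155456 = 0.47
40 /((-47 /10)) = -400/47 = -8.51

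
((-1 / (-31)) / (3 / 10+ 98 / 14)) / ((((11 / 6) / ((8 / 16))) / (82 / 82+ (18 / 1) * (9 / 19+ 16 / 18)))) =14550/472967 = 0.03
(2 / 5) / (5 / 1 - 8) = -2/15 = -0.13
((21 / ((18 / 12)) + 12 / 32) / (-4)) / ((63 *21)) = -115/42336 = 0.00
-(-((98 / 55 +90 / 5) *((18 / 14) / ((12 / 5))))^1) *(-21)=-2448/11 = -222.55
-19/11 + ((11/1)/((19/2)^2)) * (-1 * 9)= -11215/3971 = -2.82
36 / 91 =0.40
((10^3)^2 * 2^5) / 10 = 3200000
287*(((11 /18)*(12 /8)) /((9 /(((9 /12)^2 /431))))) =3157/82752 = 0.04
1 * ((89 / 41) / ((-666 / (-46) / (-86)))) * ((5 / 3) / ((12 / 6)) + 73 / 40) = -28078699/819180 = -34.28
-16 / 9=-1.78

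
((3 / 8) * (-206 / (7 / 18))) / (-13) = 2781/182 = 15.28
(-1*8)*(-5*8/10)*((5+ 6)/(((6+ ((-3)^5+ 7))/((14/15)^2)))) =-34496/25875 = -1.33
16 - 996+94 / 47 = -978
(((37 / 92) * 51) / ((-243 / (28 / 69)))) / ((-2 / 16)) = 35224/128547 = 0.27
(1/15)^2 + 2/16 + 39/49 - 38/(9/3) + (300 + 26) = 27717617/88200 = 314.26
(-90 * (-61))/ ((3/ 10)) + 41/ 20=366041/20 = 18302.05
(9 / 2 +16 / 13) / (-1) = -149/26 = -5.73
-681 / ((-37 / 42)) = 28602/37 = 773.03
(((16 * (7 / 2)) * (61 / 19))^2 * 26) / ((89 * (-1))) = -303395456/32129 = -9443.04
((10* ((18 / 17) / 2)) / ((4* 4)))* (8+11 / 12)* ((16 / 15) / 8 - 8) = -6313/272 = -23.21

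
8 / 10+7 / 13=87/65 = 1.34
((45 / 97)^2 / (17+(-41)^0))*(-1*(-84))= 9450/9409 = 1.00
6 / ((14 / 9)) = 27/7 = 3.86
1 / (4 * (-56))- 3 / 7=-97/224 = -0.43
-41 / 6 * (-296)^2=-1796128/3 = -598709.33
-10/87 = -0.11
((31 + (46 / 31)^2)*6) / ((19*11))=191442/200849 = 0.95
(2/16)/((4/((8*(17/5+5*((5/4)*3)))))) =443/80 = 5.54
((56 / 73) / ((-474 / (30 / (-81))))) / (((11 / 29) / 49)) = 397880/5138397 = 0.08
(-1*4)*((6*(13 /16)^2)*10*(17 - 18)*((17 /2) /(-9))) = -14365/96 = -149.64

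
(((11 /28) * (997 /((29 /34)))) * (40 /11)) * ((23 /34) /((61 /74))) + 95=18145325/12383 = 1465.34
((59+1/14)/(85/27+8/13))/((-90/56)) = -64506/6605 = -9.77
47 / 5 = 9.40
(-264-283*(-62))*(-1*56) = -967792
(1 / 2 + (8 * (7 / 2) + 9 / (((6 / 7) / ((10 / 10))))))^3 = 59319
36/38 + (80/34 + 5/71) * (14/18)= 64951/22933 = 2.83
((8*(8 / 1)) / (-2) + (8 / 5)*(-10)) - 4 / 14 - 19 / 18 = -6217/126 = -49.34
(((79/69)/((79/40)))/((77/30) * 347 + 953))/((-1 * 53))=-400/67421671 = 0.00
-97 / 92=-1.05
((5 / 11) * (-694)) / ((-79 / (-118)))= -409460/869 = -471.19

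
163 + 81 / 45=824/5 = 164.80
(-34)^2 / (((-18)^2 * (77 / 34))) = 9826/6237 = 1.58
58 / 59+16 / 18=1.87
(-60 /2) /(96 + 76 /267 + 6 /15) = -20025/64537 = -0.31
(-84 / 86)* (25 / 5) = -210/43 = -4.88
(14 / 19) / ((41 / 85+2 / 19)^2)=1921850/900601 = 2.13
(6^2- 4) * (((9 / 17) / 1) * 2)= 33.88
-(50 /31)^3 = -125000/29791 = -4.20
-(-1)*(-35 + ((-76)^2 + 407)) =6148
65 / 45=13/9 = 1.44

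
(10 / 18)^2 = 25/81 = 0.31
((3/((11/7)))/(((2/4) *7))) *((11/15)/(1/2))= 4/5 = 0.80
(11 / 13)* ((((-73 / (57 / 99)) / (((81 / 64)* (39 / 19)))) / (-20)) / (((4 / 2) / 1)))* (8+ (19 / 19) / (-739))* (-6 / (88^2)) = -431503/67441140 = -0.01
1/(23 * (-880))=-1/20240 = 0.00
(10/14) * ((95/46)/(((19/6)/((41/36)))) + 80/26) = 68525/25116 = 2.73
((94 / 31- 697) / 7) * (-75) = 1613475/217 = 7435.37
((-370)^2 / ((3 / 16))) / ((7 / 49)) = 15332800/3 = 5110933.33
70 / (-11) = -6.36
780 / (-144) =-65/12 = -5.42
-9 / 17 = -0.53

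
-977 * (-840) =820680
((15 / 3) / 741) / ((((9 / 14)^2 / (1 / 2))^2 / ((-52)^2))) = 9988160/373977 = 26.71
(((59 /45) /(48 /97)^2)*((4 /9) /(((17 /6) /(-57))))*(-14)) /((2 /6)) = 73832423/36720 = 2010.69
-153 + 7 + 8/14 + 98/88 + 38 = -106.31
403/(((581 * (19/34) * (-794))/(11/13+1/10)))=-64821/43824830 = 0.00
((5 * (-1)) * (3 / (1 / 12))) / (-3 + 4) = -180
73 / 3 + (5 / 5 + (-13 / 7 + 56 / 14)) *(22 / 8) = 1385/42 = 32.98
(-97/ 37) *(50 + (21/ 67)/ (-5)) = -1622713/12395 = -130.92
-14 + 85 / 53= -657/53 = -12.40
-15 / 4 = -3.75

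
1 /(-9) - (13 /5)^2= -1546/225 = -6.87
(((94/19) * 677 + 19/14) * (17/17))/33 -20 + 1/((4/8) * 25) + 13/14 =1293904/15675 = 82.55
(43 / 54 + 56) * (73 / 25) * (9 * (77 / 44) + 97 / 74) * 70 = 791454685/3996 = 198061.73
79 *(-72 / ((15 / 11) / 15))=-62568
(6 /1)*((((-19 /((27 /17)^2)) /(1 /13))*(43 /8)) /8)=-3069469/7776 = -394.74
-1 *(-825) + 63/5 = 4188/5 = 837.60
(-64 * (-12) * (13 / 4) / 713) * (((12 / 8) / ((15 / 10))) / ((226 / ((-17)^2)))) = 360672/80569 = 4.48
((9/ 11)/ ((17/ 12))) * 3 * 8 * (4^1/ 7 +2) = 46656/1309 = 35.64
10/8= 5/4 = 1.25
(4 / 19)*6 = 24/19 = 1.26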